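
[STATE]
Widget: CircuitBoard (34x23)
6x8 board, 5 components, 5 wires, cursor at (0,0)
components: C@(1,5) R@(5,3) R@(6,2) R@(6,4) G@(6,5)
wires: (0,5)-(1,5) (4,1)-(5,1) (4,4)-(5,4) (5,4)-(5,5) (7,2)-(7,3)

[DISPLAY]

   0 1 2 3 4 5                    
0  [.]                  ·         
                        │         
1                       C         
                                  
2                                 
                                  
3                                 
                                  
4       ·           ·             
        │           │             
5       ·       R   · ─ ·         
                                  
6           R       R   G         
                                  
7           · ─ ·                 
Cursor: (0,0)                     
                                  
                                  
                                  
                                  
                                  
                                  


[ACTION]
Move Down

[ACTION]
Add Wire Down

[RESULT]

   0 1 2 3 4 5                    
0                       ·         
                        │         
1  [.]                  C         
    │                             
2   ·                             
                                  
3                                 
                                  
4       ·           ·             
        │           │             
5       ·       R   · ─ ·         
                                  
6           R       R   G         
                                  
7           · ─ ·                 
Cursor: (1,0)                     
                                  
                                  
                                  
                                  
                                  
                                  


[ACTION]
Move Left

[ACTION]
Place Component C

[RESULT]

   0 1 2 3 4 5                    
0                       ·         
                        │         
1  [C]                  C         
    │                             
2   ·                             
                                  
3                                 
                                  
4       ·           ·             
        │           │             
5       ·       R   · ─ ·         
                                  
6           R       R   G         
                                  
7           · ─ ·                 
Cursor: (1,0)                     
                                  
                                  
                                  
                                  
                                  
                                  


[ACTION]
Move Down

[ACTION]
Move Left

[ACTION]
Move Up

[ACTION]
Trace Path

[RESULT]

   0 1 2 3 4 5                    
0                       ·         
                        │         
1  [C]                  C         
    │                             
2   ·                             
                                  
3                                 
                                  
4       ·           ·             
        │           │             
5       ·       R   · ─ ·         
                                  
6           R       R   G         
                                  
7           · ─ ·                 
Cursor: (1,0)  Trace: C (1 nodes) 
                                  
                                  
                                  
                                  
                                  
                                  


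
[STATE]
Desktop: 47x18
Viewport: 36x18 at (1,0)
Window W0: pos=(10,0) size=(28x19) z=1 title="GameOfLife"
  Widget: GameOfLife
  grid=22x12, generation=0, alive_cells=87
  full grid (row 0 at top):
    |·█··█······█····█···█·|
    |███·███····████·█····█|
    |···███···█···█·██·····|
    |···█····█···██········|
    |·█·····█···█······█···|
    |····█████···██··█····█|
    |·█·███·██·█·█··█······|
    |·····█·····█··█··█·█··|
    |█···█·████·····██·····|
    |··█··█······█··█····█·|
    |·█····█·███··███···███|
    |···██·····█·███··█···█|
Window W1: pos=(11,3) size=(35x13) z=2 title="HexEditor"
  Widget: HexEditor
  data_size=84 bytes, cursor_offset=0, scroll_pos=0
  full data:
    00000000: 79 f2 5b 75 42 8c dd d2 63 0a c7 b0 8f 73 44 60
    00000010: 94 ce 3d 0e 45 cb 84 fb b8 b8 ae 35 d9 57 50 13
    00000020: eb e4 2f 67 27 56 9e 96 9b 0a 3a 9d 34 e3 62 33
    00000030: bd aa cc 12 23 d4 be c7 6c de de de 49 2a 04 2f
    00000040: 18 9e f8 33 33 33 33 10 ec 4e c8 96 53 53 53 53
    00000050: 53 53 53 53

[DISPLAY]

         ┏━━━━━━━━━━━━━━━━━━━━━━━━━━
         ┃ GameOfLife               
         ┠──────────────────────────
         ┃┏━━━━━━━━━━━━━━━━━━━━━━━━━
         ┃┃ HexEditor               
         ┃┠─────────────────────────
         ┃┃00000000  79 f2 5b 75 42 
         ┃┃00000010  94 ce 3d 0e 45 
         ┃┃00000020  eb e4 2f 67 27 
         ┃┃00000030  bd aa cc 12 23 
         ┃┃00000040  18 9e f8 33 33 
         ┃┃00000050  53 53 53 53    
         ┃┃                         
         ┃┃                         
         ┃┃                         
         ┃┗━━━━━━━━━━━━━━━━━━━━━━━━━
         ┃                          
         ┃                          


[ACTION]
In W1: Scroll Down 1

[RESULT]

         ┏━━━━━━━━━━━━━━━━━━━━━━━━━━
         ┃ GameOfLife               
         ┠──────────────────────────
         ┃┏━━━━━━━━━━━━━━━━━━━━━━━━━
         ┃┃ HexEditor               
         ┃┠─────────────────────────
         ┃┃00000010  94 ce 3d 0e 45 
         ┃┃00000020  eb e4 2f 67 27 
         ┃┃00000030  bd aa cc 12 23 
         ┃┃00000040  18 9e f8 33 33 
         ┃┃00000050  53 53 53 53    
         ┃┃                         
         ┃┃                         
         ┃┃                         
         ┃┃                         
         ┃┗━━━━━━━━━━━━━━━━━━━━━━━━━
         ┃                          
         ┃                          


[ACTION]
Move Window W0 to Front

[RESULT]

         ┏━━━━━━━━━━━━━━━━━━━━━━━━━━
         ┃ GameOfLife               
         ┠──────────────────────────
         ┃Gen: 0                    
         ┃·█··█······█····█···█·    
         ┃███·███····████·█····█    
         ┃···███···█···█·██·····    
         ┃···█····█···██········    
         ┃·█·····█···█······█···    
         ┃····█████···██··█····█    
         ┃·█·███·██·█·█··█······    
         ┃·····█·····█··█··█·█··    
         ┃█···█·████·····██·····    
         ┃··█··█······█··█····█·    
         ┃·█····█·███··███···███    
         ┃···██·····█·███··█···█    
         ┃                          
         ┃                          


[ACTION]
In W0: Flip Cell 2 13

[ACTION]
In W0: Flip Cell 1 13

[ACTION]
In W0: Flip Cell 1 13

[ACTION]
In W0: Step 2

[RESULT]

         ┏━━━━━━━━━━━━━━━━━━━━━━━━━━
         ┃ GameOfLife               
         ┠──────────────────────────
         ┃Gen: 2                    
         ┃█··█······██·█·██·····    
         ┃·····█····█··█···█····    
         ┃█··█···█··█···████····    
         ┃··████·····██·········    
         ┃····█······█·█········    
         ┃··██····████████······    
         ┃···██···██··█·██······    
         ┃···██·····██··········    
         ┃····████·███·███····█·    
         ┃··█····██·█········█·█    
         ┃··████···█··█·███··█·█    
         ┃···██····███···██···█·    
         ┃                          
         ┃                          


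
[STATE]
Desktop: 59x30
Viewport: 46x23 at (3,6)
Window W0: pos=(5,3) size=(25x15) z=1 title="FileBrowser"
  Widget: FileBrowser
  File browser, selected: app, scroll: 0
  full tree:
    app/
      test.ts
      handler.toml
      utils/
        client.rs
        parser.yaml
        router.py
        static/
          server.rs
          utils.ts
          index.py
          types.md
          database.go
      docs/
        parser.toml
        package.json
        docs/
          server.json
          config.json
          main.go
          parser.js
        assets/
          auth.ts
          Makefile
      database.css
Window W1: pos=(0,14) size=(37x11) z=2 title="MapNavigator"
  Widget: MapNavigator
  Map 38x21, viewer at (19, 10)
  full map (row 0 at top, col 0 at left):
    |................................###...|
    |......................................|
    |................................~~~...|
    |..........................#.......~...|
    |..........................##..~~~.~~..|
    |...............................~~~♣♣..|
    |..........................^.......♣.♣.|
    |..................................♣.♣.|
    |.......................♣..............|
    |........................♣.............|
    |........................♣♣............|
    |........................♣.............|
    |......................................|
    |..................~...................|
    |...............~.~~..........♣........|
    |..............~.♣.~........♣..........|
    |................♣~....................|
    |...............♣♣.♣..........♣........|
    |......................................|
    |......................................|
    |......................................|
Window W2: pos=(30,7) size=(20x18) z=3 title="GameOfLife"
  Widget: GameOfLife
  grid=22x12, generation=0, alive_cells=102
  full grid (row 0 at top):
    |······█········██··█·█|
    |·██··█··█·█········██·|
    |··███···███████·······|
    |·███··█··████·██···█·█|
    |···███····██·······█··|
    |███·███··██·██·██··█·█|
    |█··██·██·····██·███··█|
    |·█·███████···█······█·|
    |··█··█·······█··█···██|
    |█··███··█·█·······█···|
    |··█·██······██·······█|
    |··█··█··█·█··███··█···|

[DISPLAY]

  ┃> [-] app/             ┃                   
  ┃    test.ts            ┃┏━━━━━━━━━━━━━━━━━━
  ┃    handler.toml       ┃┃ GameOfLife       
  ┃    [+] utils/         ┃┠──────────────────
  ┃    [+] docs/          ┃┃Gen: 0            
  ┃    database.css       ┃┃····█········██··█
  ┃                       ┃┃█··█··█·█········█
  ┃                       ┃┃███···███████·····
━━━━━━━━━━━━━━━━━━━━━━━━━━━┃██··█··████·██···█
apNavigator                ┃·███····██·······█
───────────────────────────┃█·███··██·██·██··█
...........................┃·██·██·····██·███·
...................♣.......┃·███████···█······
....................♣......┃█··█·······█··█···
...............@....♣♣.....┃·███··█·█·······█·
....................♣......┃█·██······██······
...........................┃█··█··█·█··███··█·
..............~............┃                  
━━━━━━━━━━━━━━━━━━━━━━━━━━━┗━━━━━━━━━━━━━━━━━━
                                              
                                              
                                              
                                              


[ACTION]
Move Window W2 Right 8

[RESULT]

  ┃> [-] app/             ┃                   
  ┃    test.ts            ┃        ┏━━━━━━━━━━
  ┃    handler.toml       ┃        ┃ GameOfLif
  ┃    [+] utils/         ┃        ┠──────────
  ┃    [+] docs/          ┃        ┃Gen: 0    
  ┃    database.css       ┃        ┃····█·····
  ┃                       ┃        ┃█··█··█·█·
  ┃                       ┃        ┃███···████
━━━━━━━━━━━━━━━━━━━━━━━━━━━━━━━━━┓ ┃██··█··███
apNavigator                      ┃ ┃·███····██
─────────────────────────────────┨ ┃█·███··██·
..............................♣.♣┃ ┃·██·██····
...................♣.............┃ ┃·███████··
....................♣............┃ ┃█··█······
...............@....♣♣...........┃ ┃·███··█·█·
....................♣............┃ ┃█·██······
.................................┃ ┃█··█··█·█·
..............~..................┃ ┃          
━━━━━━━━━━━━━━━━━━━━━━━━━━━━━━━━━┛ ┗━━━━━━━━━━
                                              
                                              
                                              
                                              


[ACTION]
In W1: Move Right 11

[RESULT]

  ┃> [-] app/             ┃                   
  ┃    test.ts            ┃        ┏━━━━━━━━━━
  ┃    handler.toml       ┃        ┃ GameOfLif
  ┃    [+] utils/         ┃        ┠──────────
  ┃    [+] docs/          ┃        ┃Gen: 0    
  ┃    database.css       ┃        ┃····█·····
  ┃                       ┃        ┃█··█··█·█·
  ┃                       ┃        ┃███···████
━━━━━━━━━━━━━━━━━━━━━━━━━━━━━━━━━┓ ┃██··█··███
apNavigator                      ┃ ┃·███····██
─────────────────────────────────┨ ┃█·███··██·
...................♣.♣.          ┃ ┃·██·██····
........♣..............          ┃ ┃·███████··
.........♣.............          ┃ ┃█··█······
.........♣♣....@.......          ┃ ┃·███··█·█·
.........♣.............          ┃ ┃█·██······
.......................          ┃ ┃█··█··█·█·
...~...................          ┃ ┃          
━━━━━━━━━━━━━━━━━━━━━━━━━━━━━━━━━┛ ┗━━━━━━━━━━
                                              
                                              
                                              
                                              


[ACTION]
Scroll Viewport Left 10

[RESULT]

     ┃> [-] app/             ┃                
     ┃    test.ts            ┃        ┏━━━━━━━
     ┃    handler.toml       ┃        ┃ GameOf
     ┃    [+] utils/         ┃        ┠───────
     ┃    [+] docs/          ┃        ┃Gen: 0 
     ┃    database.css       ┃        ┃····█··
     ┃                       ┃        ┃█··█··█
     ┃                       ┃        ┃███···█
┏━━━━━━━━━━━━━━━━━━━━━━━━━━━━━━━━━━━┓ ┃██··█··
┃ MapNavigator                      ┃ ┃·███···
┠───────────────────────────────────┨ ┃█·███··
┃.....................♣.♣.          ┃ ┃·██·██·
┃..........♣..............          ┃ ┃·██████
┃...........♣.............          ┃ ┃█··█···
┃...........♣♣....@.......          ┃ ┃·███··█
┃...........♣.............          ┃ ┃█·██···
┃.........................          ┃ ┃█··█··█
┃.....~...................          ┃ ┃       
┗━━━━━━━━━━━━━━━━━━━━━━━━━━━━━━━━━━━┛ ┗━━━━━━━
                                              
                                              
                                              
                                              


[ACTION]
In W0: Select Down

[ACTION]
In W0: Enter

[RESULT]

     ┃  [-] app/             ┃                
     ┃  > test.ts            ┃        ┏━━━━━━━
     ┃    handler.toml       ┃        ┃ GameOf
     ┃    [+] utils/         ┃        ┠───────
     ┃    [+] docs/          ┃        ┃Gen: 0 
     ┃    database.css       ┃        ┃····█··
     ┃                       ┃        ┃█··█··█
     ┃                       ┃        ┃███···█
┏━━━━━━━━━━━━━━━━━━━━━━━━━━━━━━━━━━━┓ ┃██··█··
┃ MapNavigator                      ┃ ┃·███···
┠───────────────────────────────────┨ ┃█·███··
┃.....................♣.♣.          ┃ ┃·██·██·
┃..........♣..............          ┃ ┃·██████
┃...........♣.............          ┃ ┃█··█···
┃...........♣♣....@.......          ┃ ┃·███··█
┃...........♣.............          ┃ ┃█·██···
┃.........................          ┃ ┃█··█··█
┃.....~...................          ┃ ┃       
┗━━━━━━━━━━━━━━━━━━━━━━━━━━━━━━━━━━━┛ ┗━━━━━━━
                                              
                                              
                                              
                                              


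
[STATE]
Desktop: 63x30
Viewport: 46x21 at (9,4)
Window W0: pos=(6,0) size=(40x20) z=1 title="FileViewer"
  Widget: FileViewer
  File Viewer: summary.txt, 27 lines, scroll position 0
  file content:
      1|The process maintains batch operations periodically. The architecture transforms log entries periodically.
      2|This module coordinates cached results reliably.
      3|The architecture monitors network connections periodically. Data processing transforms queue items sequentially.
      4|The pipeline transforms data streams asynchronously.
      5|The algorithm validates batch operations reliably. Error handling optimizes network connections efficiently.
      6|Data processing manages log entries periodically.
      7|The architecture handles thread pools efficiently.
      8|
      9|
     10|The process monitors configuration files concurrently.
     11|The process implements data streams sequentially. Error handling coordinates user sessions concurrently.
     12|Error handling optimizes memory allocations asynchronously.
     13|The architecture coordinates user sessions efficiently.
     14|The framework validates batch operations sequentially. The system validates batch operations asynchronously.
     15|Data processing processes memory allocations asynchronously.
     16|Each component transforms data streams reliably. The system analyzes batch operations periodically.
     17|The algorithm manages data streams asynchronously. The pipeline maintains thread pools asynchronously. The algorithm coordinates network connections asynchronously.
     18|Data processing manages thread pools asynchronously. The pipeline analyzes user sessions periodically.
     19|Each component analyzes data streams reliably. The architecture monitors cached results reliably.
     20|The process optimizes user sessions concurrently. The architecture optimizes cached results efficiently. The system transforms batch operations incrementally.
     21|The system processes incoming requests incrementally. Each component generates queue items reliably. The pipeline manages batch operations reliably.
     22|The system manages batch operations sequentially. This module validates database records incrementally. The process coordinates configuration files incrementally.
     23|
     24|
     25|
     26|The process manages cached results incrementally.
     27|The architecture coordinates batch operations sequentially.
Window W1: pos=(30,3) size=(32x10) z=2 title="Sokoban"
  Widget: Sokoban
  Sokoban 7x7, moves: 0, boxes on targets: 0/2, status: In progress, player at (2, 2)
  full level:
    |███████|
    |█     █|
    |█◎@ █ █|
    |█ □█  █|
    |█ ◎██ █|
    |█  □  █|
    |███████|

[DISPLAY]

is module coordinates┃ Sokoban                
e architecture monito┠────────────────────────
e pipeline transforms┃███████                 
e algorithm validates┃█     █                 
ta processing manages┃█◎@ █ █                 
e architecture handle┃█ □█  █                 
                     ┃█ ◎██ █                 
                     ┃█  □  █                 
e process monitors co┗━━━━━━━━━━━━━━━━━━━━━━━━
e process implements data streams s░┃         
ror handling optimizes memory alloc░┃         
e architecture coordinates user ses░┃         
e framework validates batch operati░┃         
ta processing processes memory allo░┃         
ch component transforms data stream▼┃         
━━━━━━━━━━━━━━━━━━━━━━━━━━━━━━━━━━━━┛         
                                              
                                              
                                              
                                              
                                              


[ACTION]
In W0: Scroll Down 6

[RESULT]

                     ┃ Sokoban                
                     ┠────────────────────────
e process monitors co┃███████                 
e process implements ┃█     █                 
ror handling optimize┃█◎@ █ █                 
e architecture coordi┃█ □█  █                 
e framework validates┃█ ◎██ █                 
ta processing process┃█  □  █                 
ch component transfor┗━━━━━━━━━━━━━━━━━━━━━━━━
e algorithm manages data streams as░┃         
ta processing manages thread pools ░┃         
ch component analyzes data streams ░┃         
e process optimizes user sessions c░┃         
e system processes incoming request░┃         
e system manages batch operations s▼┃         
━━━━━━━━━━━━━━━━━━━━━━━━━━━━━━━━━━━━┛         
                                              
                                              
                                              
                                              
                                              


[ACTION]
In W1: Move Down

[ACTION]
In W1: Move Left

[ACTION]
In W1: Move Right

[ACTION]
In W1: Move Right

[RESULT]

                     ┃ Sokoban                
                     ┠────────────────────────
e process monitors co┃███████                 
e process implements ┃█     █                 
ror handling optimize┃█◎  █ █                 
e architecture coordi┃█ @█  █                 
e framework validates┃█ ■██ █                 
ta processing process┃█  □  █                 
ch component transfor┗━━━━━━━━━━━━━━━━━━━━━━━━
e algorithm manages data streams as░┃         
ta processing manages thread pools ░┃         
ch component analyzes data streams ░┃         
e process optimizes user sessions c░┃         
e system processes incoming request░┃         
e system manages batch operations s▼┃         
━━━━━━━━━━━━━━━━━━━━━━━━━━━━━━━━━━━━┛         
                                              
                                              
                                              
                                              
                                              


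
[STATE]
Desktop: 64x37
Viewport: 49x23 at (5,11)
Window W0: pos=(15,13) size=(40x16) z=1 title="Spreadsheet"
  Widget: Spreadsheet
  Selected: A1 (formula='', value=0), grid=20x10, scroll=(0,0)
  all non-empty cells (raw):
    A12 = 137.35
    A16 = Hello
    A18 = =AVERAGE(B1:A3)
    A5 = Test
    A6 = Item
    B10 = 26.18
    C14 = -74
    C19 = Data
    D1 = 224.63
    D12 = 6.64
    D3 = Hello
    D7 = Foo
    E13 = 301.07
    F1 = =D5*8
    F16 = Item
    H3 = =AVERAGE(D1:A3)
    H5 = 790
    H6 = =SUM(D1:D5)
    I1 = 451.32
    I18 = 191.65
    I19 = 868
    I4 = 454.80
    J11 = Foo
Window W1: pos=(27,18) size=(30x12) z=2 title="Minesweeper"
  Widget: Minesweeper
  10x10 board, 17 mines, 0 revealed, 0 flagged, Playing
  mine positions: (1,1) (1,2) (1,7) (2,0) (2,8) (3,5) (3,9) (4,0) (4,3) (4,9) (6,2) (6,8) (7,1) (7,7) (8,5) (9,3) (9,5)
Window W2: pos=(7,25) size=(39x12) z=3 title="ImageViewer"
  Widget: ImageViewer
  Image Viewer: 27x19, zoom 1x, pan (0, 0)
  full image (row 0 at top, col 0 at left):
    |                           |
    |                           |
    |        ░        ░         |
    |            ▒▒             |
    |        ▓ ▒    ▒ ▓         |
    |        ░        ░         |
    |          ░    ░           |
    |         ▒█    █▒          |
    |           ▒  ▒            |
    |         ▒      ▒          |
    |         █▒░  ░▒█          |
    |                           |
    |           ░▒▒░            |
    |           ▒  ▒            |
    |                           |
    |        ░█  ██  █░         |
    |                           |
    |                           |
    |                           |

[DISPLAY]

                                                 
                                                 
          ┏━━━━━━━━━━━━━━━━━━━━━━━━━━━━━━━━━━━━━━
          ┃ Spreadsheet                          
          ┠──────────────────────────────────────
          ┃A1:                                   
          ┃       A       B       C       D      
          ┃-----------┏━━━━━━━━━━━━━━━━━━━━━━━━━━
          ┃  1      [0┃ Minesweeper              
          ┃  2        ┠──────────────────────────
          ┃  3        ┃■■■■■■■■■■                
          ┃  4        ┃■■■■■■■■■■                
          ┃  5 Test   ┃■■■■■■■■■■                
          ┃  6 Item   ┃■■■■■■■■■■                
  ┏━━━━━━━━━━━━━━━━━━━━━━━━━━━━━━━━━━━━━┓        
  ┃ ImageViewer                         ┃        
  ┠─────────────────────────────────────┨        
  ┃                                     ┃        
  ┃                                     ┃━━━━━━━━
  ┃        ░        ░                   ┃        
  ┃            ▒▒                       ┃        
  ┃        ▓ ▒    ▒ ▓                   ┃        
  ┃        ░        ░                   ┃        


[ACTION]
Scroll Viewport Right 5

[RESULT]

                                                 
                                                 
     ┏━━━━━━━━━━━━━━━━━━━━━━━━━━━━━━━━━━━━━━┓    
     ┃ Spreadsheet                          ┃    
     ┠──────────────────────────────────────┨    
     ┃A1:                                   ┃    
     ┃       A       B       C       D      ┃    
     ┃-----------┏━━━━━━━━━━━━━━━━━━━━━━━━━━━━┓  
     ┃  1      [0┃ Minesweeper                ┃  
     ┃  2        ┠────────────────────────────┨  
     ┃  3        ┃■■■■■■■■■■                  ┃  
     ┃  4        ┃■■■■■■■■■■                  ┃  
     ┃  5 Test   ┃■■■■■■■■■■                  ┃  
     ┃  6 Item   ┃■■■■■■■■■■                  ┃  
━━━━━━━━━━━━━━━━━━━━━━━━━━━━━━━━━━━┓          ┃  
mageViewer                         ┃          ┃  
───────────────────────────────────┨          ┃  
                                   ┃          ┃  
                                   ┃━━━━━━━━━━┛  
      ░        ░                   ┃             
          ▒▒                       ┃             
      ▓ ▒    ▒ ▓                   ┃             
      ░        ░                   ┃             


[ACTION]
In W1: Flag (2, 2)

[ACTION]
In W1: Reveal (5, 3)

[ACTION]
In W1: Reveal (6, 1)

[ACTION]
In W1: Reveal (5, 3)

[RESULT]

                                                 
                                                 
     ┏━━━━━━━━━━━━━━━━━━━━━━━━━━━━━━━━━━━━━━┓    
     ┃ Spreadsheet                          ┃    
     ┠──────────────────────────────────────┨    
     ┃A1:                                   ┃    
     ┃       A       B       C       D      ┃    
     ┃-----------┏━━━━━━━━━━━━━━━━━━━━━━━━━━━━┓  
     ┃  1      [0┃ Minesweeper                ┃  
     ┃  2        ┠────────────────────────────┨  
     ┃  3        ┃■■■■■■■■■■                  ┃  
     ┃  4        ┃■■■■■■■■■■                  ┃  
     ┃  5 Test   ┃■■⚑■■■■■■■                  ┃  
     ┃  6 Item   ┃■■■■■■■■■■                  ┃  
━━━━━━━━━━━━━━━━━━━━━━━━━━━━━━━━━━━┓          ┃  
mageViewer                         ┃          ┃  
───────────────────────────────────┨          ┃  
                                   ┃          ┃  
                                   ┃━━━━━━━━━━┛  
      ░        ░                   ┃             
          ▒▒                       ┃             
      ▓ ▒    ▒ ▓                   ┃             
      ░        ░                   ┃             


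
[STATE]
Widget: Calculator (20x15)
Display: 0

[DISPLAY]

                   0
┌───┬───┬───┬───┐   
│ 7 │ 8 │ 9 │ ÷ │   
├───┼───┼───┼───┤   
│ 4 │ 5 │ 6 │ × │   
├───┼───┼───┼───┤   
│ 1 │ 2 │ 3 │ - │   
├───┼───┼───┼───┤   
│ 0 │ . │ = │ + │   
├───┼───┼───┼───┤   
│ C │ MC│ MR│ M+│   
└───┴───┴───┴───┘   
                    
                    
                    


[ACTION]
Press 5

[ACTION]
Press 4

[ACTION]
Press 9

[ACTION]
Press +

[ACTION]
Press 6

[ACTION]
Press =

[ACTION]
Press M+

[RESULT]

                 555
┌───┬───┬───┬───┐   
│ 7 │ 8 │ 9 │ ÷ │   
├───┼───┼───┼───┤   
│ 4 │ 5 │ 6 │ × │   
├───┼───┼───┼───┤   
│ 1 │ 2 │ 3 │ - │   
├───┼───┼───┼───┤   
│ 0 │ . │ = │ + │   
├───┼───┼───┼───┤   
│ C │ MC│ MR│ M+│   
└───┴───┴───┴───┘   
                    
                    
                    


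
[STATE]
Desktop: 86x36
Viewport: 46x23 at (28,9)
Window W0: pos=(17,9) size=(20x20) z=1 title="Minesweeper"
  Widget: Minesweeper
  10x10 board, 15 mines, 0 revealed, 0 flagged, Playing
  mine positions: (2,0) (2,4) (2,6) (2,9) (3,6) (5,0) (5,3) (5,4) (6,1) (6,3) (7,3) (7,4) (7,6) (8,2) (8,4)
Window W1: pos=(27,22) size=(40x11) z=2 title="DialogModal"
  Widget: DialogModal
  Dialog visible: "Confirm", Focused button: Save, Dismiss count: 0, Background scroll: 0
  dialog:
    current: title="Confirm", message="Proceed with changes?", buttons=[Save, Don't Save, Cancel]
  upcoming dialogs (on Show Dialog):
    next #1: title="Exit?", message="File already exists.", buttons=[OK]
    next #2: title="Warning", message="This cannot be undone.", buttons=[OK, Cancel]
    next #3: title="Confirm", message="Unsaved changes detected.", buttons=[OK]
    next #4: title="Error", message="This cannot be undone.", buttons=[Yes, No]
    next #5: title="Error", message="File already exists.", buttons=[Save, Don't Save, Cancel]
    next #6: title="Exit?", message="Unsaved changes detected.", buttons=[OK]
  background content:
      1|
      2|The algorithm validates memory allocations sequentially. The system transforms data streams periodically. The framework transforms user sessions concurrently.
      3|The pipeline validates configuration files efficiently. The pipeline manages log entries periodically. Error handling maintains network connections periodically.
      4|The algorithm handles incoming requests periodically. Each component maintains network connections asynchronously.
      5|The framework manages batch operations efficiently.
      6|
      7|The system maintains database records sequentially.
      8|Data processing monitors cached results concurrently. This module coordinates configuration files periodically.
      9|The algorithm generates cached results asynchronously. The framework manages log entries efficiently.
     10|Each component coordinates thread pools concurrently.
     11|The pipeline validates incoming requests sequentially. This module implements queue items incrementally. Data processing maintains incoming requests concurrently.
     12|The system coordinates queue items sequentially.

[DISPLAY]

━━━━━━━━┓                                     
er      ┃                                     
────────┨                                     
        ┃                                     
        ┃                                     
        ┃                                     
        ┃                                     
        ┃                                     
        ┃                                     
        ┃                                     
        ┃                                     
        ┃                                     
        ┃                                     
━━━━━━━━━━━━━━━━━━━━━━━━━━━━━━━━━━━━━━┓       
 DialogModal                          ┃       
──────────────────────────────────────┨       
                                      ┃       
The┌──────────────────────────────┐cat┃       
The│           Confirm            │n f┃       
The│    Proceed with changes?     │est┃       
The│ [Save]  Don't Save   Cancel  │ons┃       
   └──────────────────────────────┘   ┃       
The system maintains database records ┃       


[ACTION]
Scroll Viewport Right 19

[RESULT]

                                              
                                              
                                              
                                              
                                              
                                              
                                              
                                              
                                              
                                              
                                              
                                              
                                              
━━━━━━━━━━━━━━━━━━━━━━━━━━┓                   
                          ┃                   
──────────────────────────┨                   
                          ┃                   
──────────────────────┐cat┃                   
   Confirm            │n f┃                   
eed with changes?     │est┃                   
 Don't Save   Cancel  │ons┃                   
──────────────────────┘   ┃                   
aintains database records ┃                   


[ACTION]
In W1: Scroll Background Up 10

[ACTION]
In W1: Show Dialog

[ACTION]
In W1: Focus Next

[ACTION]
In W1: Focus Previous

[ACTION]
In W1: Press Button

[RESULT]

                                              
                                              
                                              
                                              
                                              
                                              
                                              
                                              
                                              
                                              
                                              
                                              
                                              
━━━━━━━━━━━━━━━━━━━━━━━━━━┓                   
                          ┃                   
──────────────────────────┨                   
                          ┃                   
m validates memory allocat┃                   
 validates configuration f┃                   
m handles incoming request┃                   
k manages batch operations┃                   
                          ┃                   
aintains database records ┃                   
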